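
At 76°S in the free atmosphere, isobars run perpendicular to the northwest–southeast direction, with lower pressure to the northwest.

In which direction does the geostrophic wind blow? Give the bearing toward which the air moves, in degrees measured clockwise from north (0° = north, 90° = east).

225°

The pressure-gradient force points toward the northwest (bearing 315°).
Geostrophic balance: in the Southern Hemisphere the Coriolis force deflects motion to the left, so the geostrophic wind blows 90° to the left of the pressure-gradient force (low pressure on the right).
Rotating 315° by 90° counterclockwise gives 225° — the wind blows toward the southwest.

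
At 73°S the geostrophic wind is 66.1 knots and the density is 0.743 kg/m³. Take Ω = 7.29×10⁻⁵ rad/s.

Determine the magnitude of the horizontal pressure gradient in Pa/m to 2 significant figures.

Coriolis parameter at 73°S:
f = 2Ω sin φ = 2 × 7.29×10⁻⁵ × sin 73° = 1.39×10⁻⁴ s⁻¹
Wind speed in SI: 66.1 knots = 34.0 m/s
Geostrophic balance rearranged: |∂P/∂n| = f ρ V_g
|∂P/∂n| = 1.39×10⁻⁴ × 0.743 × 34.0 = 3.52×10⁻³ Pa/m

3.5×10⁻³ Pa/m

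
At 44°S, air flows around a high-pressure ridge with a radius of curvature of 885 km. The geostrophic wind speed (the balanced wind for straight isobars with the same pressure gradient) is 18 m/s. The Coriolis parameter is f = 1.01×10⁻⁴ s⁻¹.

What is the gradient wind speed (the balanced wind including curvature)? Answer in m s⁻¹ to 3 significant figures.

Around a high, pressure-gradient force acts outward with centrifugal, so Coriolis balances both:
fV = (1/ρ)|∂P/∂n| + V²/R  →  V² − fR·V + fR·V_g = 0
With fR = 1.01×10⁻⁴ × 885×10³ m = 89.4 m/s:
V = [fR − √((fR)² − 4 fR V_g)]/2 = [89.4 − √(89.4² − 4×89.4×18)]/2 = 25 m/s
Supergeostrophic (V > V_g = 18 m/s), as expected around a high.

25.0 m s⁻¹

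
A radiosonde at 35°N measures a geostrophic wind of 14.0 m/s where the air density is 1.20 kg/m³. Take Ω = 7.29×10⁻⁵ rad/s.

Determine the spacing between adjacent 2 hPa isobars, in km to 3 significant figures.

142 km

Coriolis parameter at 35°N:
f = 2Ω sin φ = 2 × 7.29×10⁻⁵ × sin 35° = 8.36×10⁻⁵ s⁻¹
Geostrophic balance rearranged: |∂P/∂n| = f ρ V_g
|∂P/∂n| = 8.36×10⁻⁵ × 1.20 × 14.0 = 1.40×10⁻³ Pa/m
Isobar spacing: Δn = ΔP/|∂P/∂n| = 200 Pa / 1.40×10⁻³ Pa/m = 142355 m ≈ 142 km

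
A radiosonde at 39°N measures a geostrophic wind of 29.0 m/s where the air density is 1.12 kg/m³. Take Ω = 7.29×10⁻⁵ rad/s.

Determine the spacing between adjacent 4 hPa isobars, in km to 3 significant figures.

Coriolis parameter at 39°N:
f = 2Ω sin φ = 2 × 7.29×10⁻⁵ × sin 39° = 9.18×10⁻⁵ s⁻¹
Geostrophic balance rearranged: |∂P/∂n| = f ρ V_g
|∂P/∂n| = 9.18×10⁻⁵ × 1.12 × 29.0 = 2.98×10⁻³ Pa/m
Isobar spacing: Δn = ΔP/|∂P/∂n| = 400 Pa / 2.98×10⁻³ Pa/m = 134219 m ≈ 134 km

134 km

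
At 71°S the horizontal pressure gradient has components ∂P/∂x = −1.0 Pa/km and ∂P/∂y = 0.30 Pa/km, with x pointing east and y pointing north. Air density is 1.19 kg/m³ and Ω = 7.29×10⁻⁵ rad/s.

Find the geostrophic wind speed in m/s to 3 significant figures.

6.36 m/s

Coriolis parameter at 71°S:
f = 2Ω sin φ = 2 × 7.29×10⁻⁵ × sin 71° = 1.38×10⁻⁴ s⁻¹
In the Southern Hemisphere f is negative: f = −1.38×10⁻⁴ s⁻¹.
Component geostrophic relations (x east, y north):
u_g = −(1/(fρ)) ∂P/∂y,  v_g = (1/(fρ)) ∂P/∂x
u_g = −(0.30×10⁻³)/(−1.38×10⁻⁴ × 1.19) = 1.83 m/s;  v_g = (−1.0×10⁻³)/(−1.38×10⁻⁴ × 1.19) = 6.10 m/s
|V_g| = √(u_g² + v_g²) = 6.36 m/s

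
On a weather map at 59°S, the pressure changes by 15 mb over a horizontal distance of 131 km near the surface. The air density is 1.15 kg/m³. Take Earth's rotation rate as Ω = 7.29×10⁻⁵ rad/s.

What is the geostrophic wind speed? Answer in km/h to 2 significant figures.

Coriolis parameter at 59°S:
f = 2Ω sin φ = 2 × 7.29×10⁻⁵ × sin 59° = 1.25×10⁻⁴ s⁻¹
Pressure gradient: |∂P/∂n| = 1500 Pa / 131000 m = 1.15×10⁻² Pa/m
Geostrophic balance (pressure-gradient force = Coriolis force):
V_g = (1/(fρ)) |∂P/∂n| = 1.15×10⁻² / (1.25×10⁻⁴ × 1.15) = 79.7 m/s
Converting: 79.7 m/s × 3.6 = 290 km/h

290 km/h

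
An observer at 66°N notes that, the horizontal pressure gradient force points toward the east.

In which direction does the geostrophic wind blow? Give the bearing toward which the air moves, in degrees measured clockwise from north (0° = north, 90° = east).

180°

The pressure-gradient force points toward the east (bearing 090°).
Geostrophic balance: in the Northern Hemisphere the Coriolis force deflects motion to the right, so the geostrophic wind blows 90° to the right of the pressure-gradient force (low pressure on the left).
Rotating 090° by 90° clockwise gives 180° — the wind blows toward the south.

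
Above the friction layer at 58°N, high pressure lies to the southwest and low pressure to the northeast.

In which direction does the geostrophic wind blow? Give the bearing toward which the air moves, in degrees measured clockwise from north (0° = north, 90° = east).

135°

The pressure-gradient force points toward the northeast (bearing 045°).
Geostrophic balance: in the Northern Hemisphere the Coriolis force deflects motion to the right, so the geostrophic wind blows 90° to the right of the pressure-gradient force (low pressure on the left).
Rotating 045° by 90° clockwise gives 135° — the wind blows toward the southeast.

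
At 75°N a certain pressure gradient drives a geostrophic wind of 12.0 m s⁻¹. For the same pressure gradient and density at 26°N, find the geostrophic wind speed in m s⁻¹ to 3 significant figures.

With the same pressure gradient and density, V_g ∝ 1/f ∝ 1/sin φ.
V₂ = V₁ · sin φ₁ / sin φ₂ = 12.0 × sin 75° / sin 26°
V₂ = 12.0 × 0.9659/0.4384 = 26.4 m s⁻¹

26.4 m s⁻¹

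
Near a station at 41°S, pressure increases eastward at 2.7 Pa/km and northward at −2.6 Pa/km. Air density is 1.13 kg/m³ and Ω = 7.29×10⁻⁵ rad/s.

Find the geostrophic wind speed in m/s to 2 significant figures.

35 m/s

Coriolis parameter at 41°S:
f = 2Ω sin φ = 2 × 7.29×10⁻⁵ × sin 41° = 9.57×10⁻⁵ s⁻¹
In the Southern Hemisphere f is negative: f = −9.57×10⁻⁵ s⁻¹.
Component geostrophic relations (x east, y north):
u_g = −(1/(fρ)) ∂P/∂y,  v_g = (1/(fρ)) ∂P/∂x
u_g = −(−2.6×10⁻³)/(−9.57×10⁻⁵ × 1.13) = −24.1 m/s;  v_g = (2.7×10⁻³)/(−9.57×10⁻⁵ × 1.13) = −25.0 m/s
|V_g| = √(u_g² + v_g²) = 34.7 m/s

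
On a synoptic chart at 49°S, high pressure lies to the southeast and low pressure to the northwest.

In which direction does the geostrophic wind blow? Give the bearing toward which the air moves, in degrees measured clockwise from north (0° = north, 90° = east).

The pressure-gradient force points toward the northwest (bearing 315°).
Geostrophic balance: in the Southern Hemisphere the Coriolis force deflects motion to the left, so the geostrophic wind blows 90° to the left of the pressure-gradient force (low pressure on the right).
Rotating 315° by 90° counterclockwise gives 225° — the wind blows toward the southwest.

225°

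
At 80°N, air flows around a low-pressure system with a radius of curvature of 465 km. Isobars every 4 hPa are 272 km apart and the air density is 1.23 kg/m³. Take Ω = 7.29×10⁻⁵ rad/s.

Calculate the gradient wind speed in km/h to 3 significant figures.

Coriolis parameter at 80°N:
f = 2Ω sin φ = 2 × 7.29×10⁻⁵ × sin 80° = 1.44×10⁻⁴ s⁻¹
Pressure gradient: |∂P/∂n| = 400 Pa / 272000 m = 1.47×10⁻³ Pa/m
Geostrophic speed: V_g = |∂P/∂n|/(fρ) = 1.47×10⁻³/(1.44×10⁻⁴ × 1.23) = 8.33 m/s
Around a low, centrifugal force acts outward with Coriolis, so pressure-gradient force balances both:
(1/ρ)|∂P/∂n| = fV + V²/R  →  V² + fR·V − fR·V_g = 0
With fR = 1.44×10⁻⁴ × 465×10³ m = 66.8 m/s:
V = [−fR + √((fR)² + 4 fR V_g)]/2 = [−66.8 + √(66.8² + 4×66.8×8.33)]/2 = 7.49 m/s
Subgeostrophic (V < V_g = 8.33 m/s), as expected around a low.
Converting: 7.49 m/s × 3.6 = 27.0 km/h

27.0 km/h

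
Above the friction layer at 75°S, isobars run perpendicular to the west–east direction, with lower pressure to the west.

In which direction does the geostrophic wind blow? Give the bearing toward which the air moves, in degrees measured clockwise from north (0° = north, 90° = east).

180°

The pressure-gradient force points toward the west (bearing 270°).
Geostrophic balance: in the Southern Hemisphere the Coriolis force deflects motion to the left, so the geostrophic wind blows 90° to the left of the pressure-gradient force (low pressure on the right).
Rotating 270° by 90° counterclockwise gives 180° — the wind blows toward the south.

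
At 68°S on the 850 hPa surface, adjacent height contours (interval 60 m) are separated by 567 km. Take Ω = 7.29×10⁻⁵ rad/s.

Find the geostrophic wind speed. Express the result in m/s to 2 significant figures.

Coriolis parameter at 68°S:
f = 2Ω sin φ = 2 × 7.29×10⁻⁵ × sin 68° = 1.35×10⁻⁴ s⁻¹
Height gradient: |∂Z/∂n| = 60 m / 567000 m = 1.06×10⁻⁴
On a pressure surface, geostrophic balance gives V_g = (g/f)|∂Z/∂n|:
V_g = 9.81 × 1.06×10⁻⁴ / 1.35×10⁻⁴ = 7.68 m/s

7.7 m/s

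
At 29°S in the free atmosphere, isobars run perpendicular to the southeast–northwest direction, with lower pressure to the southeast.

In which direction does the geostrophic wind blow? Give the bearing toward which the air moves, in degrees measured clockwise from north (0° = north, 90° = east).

The pressure-gradient force points toward the southeast (bearing 135°).
Geostrophic balance: in the Southern Hemisphere the Coriolis force deflects motion to the left, so the geostrophic wind blows 90° to the left of the pressure-gradient force (low pressure on the right).
Rotating 135° by 90° counterclockwise gives 045° — the wind blows toward the northeast.

045°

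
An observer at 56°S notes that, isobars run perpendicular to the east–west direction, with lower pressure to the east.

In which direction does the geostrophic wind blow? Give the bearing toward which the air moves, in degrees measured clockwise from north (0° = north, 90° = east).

000°

The pressure-gradient force points toward the east (bearing 090°).
Geostrophic balance: in the Southern Hemisphere the Coriolis force deflects motion to the left, so the geostrophic wind blows 90° to the left of the pressure-gradient force (low pressure on the right).
Rotating 090° by 90° counterclockwise gives 000° — the wind blows toward the north.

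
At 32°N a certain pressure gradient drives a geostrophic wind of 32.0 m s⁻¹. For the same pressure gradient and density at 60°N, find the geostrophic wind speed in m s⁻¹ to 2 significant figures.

20 m s⁻¹

With the same pressure gradient and density, V_g ∝ 1/f ∝ 1/sin φ.
V₂ = V₁ · sin φ₁ / sin φ₂ = 32.0 × sin 32° / sin 60°
V₂ = 32.0 × 0.5299/0.8660 = 20 m s⁻¹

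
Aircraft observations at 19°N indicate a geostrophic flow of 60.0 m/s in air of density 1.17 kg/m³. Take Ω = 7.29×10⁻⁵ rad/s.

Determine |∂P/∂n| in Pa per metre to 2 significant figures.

Coriolis parameter at 19°N:
f = 2Ω sin φ = 2 × 7.29×10⁻⁵ × sin 19° = 4.75×10⁻⁵ s⁻¹
Geostrophic balance rearranged: |∂P/∂n| = f ρ V_g
|∂P/∂n| = 4.75×10⁻⁵ × 1.17 × 60.0 = 3.33×10⁻³ Pa/m

3.3×10⁻³ Pa/m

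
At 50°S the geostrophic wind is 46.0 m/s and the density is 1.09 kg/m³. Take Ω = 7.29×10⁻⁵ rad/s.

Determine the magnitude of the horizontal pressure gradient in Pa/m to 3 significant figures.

5.60×10⁻³ Pa/m

Coriolis parameter at 50°S:
f = 2Ω sin φ = 2 × 7.29×10⁻⁵ × sin 50° = 1.12×10⁻⁴ s⁻¹
Geostrophic balance rearranged: |∂P/∂n| = f ρ V_g
|∂P/∂n| = 1.12×10⁻⁴ × 1.09 × 46.0 = 5.60×10⁻³ Pa/m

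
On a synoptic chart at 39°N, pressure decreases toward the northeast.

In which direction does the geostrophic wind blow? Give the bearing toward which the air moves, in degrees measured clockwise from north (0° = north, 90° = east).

135°

The pressure-gradient force points toward the northeast (bearing 045°).
Geostrophic balance: in the Northern Hemisphere the Coriolis force deflects motion to the right, so the geostrophic wind blows 90° to the right of the pressure-gradient force (low pressure on the left).
Rotating 045° by 90° clockwise gives 135° — the wind blows toward the southeast.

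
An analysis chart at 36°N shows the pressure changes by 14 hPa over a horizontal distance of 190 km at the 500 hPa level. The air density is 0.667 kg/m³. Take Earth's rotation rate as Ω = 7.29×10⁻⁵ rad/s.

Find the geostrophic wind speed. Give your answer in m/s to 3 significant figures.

Coriolis parameter at 36°N:
f = 2Ω sin φ = 2 × 7.29×10⁻⁵ × sin 36° = 8.57×10⁻⁵ s⁻¹
Pressure gradient: |∂P/∂n| = 1400 Pa / 190000 m = 7.37×10⁻³ Pa/m
Geostrophic balance (pressure-gradient force = Coriolis force):
V_g = (1/(fρ)) |∂P/∂n| = 7.37×10⁻³ / (8.57×10⁻⁵ × 0.667) = 129 m/s

129 m/s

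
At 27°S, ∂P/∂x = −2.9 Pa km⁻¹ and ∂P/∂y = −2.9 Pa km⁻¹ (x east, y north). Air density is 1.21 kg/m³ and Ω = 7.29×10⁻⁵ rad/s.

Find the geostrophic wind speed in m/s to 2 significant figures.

Coriolis parameter at 27°S:
f = 2Ω sin φ = 2 × 7.29×10⁻⁵ × sin 27° = 6.62×10⁻⁵ s⁻¹
In the Southern Hemisphere f is negative: f = −6.62×10⁻⁵ s⁻¹.
Component geostrophic relations (x east, y north):
u_g = −(1/(fρ)) ∂P/∂y,  v_g = (1/(fρ)) ∂P/∂x
u_g = −(−2.9×10⁻³)/(−6.62×10⁻⁵ × 1.21) = −36.2 m/s;  v_g = (−2.9×10⁻³)/(−6.62×10⁻⁵ × 1.21) = 36.2 m/s
|V_g| = √(u_g² + v_g²) = 51.2 m/s

51 m/s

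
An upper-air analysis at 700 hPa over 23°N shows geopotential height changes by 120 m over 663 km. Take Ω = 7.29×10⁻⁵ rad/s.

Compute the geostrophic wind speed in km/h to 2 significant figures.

110 km/h

Coriolis parameter at 23°N:
f = 2Ω sin φ = 2 × 7.29×10⁻⁵ × sin 23° = 5.70×10⁻⁵ s⁻¹
Height gradient: |∂Z/∂n| = 120 m / 663000 m = 1.81×10⁻⁴
On a pressure surface, geostrophic balance gives V_g = (g/f)|∂Z/∂n|:
V_g = 9.81 × 1.81×10⁻⁴ / 5.70×10⁻⁵ = 31.2 m/s
Converting: 31.2 m/s × 3.6 = 110 km/h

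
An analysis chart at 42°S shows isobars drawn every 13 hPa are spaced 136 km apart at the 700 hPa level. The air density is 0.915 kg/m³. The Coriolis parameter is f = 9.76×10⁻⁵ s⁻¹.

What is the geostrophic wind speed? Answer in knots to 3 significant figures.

Pressure gradient: |∂P/∂n| = 1300 Pa / 136000 m = 9.56×10⁻³ Pa/m
Geostrophic balance (pressure-gradient force = Coriolis force):
V_g = (1/(fρ)) |∂P/∂n| = 9.56×10⁻³ / (9.76×10⁻⁵ × 0.915) = 107 m/s
Converting: 107 m/s × 1.944 = 208 knots

208 knots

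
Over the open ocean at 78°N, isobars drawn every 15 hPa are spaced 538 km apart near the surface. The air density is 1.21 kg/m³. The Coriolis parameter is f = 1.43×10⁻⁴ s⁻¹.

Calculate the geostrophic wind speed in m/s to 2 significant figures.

16 m/s

Pressure gradient: |∂P/∂n| = 1500 Pa / 538000 m = 2.79×10⁻³ Pa/m
Geostrophic balance (pressure-gradient force = Coriolis force):
V_g = (1/(fρ)) |∂P/∂n| = 2.79×10⁻³ / (1.43×10⁻⁴ × 1.21) = 16.1 m/s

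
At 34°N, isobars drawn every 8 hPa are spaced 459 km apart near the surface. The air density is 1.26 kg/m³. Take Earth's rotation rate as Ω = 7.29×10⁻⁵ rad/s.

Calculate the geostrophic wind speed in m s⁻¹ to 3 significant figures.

Coriolis parameter at 34°N:
f = 2Ω sin φ = 2 × 7.29×10⁻⁵ × sin 34° = 8.15×10⁻⁵ s⁻¹
Pressure gradient: |∂P/∂n| = 800 Pa / 459000 m = 1.74×10⁻³ Pa/m
Geostrophic balance (pressure-gradient force = Coriolis force):
V_g = (1/(fρ)) |∂P/∂n| = 1.74×10⁻³ / (8.15×10⁻⁵ × 1.26) = 17.0 m/s

17.0 m s⁻¹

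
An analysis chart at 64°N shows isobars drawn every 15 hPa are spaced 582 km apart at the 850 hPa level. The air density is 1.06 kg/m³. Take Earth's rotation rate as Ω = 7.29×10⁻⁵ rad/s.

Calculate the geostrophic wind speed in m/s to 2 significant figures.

Coriolis parameter at 64°N:
f = 2Ω sin φ = 2 × 7.29×10⁻⁵ × sin 64° = 1.31×10⁻⁴ s⁻¹
Pressure gradient: |∂P/∂n| = 1500 Pa / 582000 m = 2.58×10⁻³ Pa/m
Geostrophic balance (pressure-gradient force = Coriolis force):
V_g = (1/(fρ)) |∂P/∂n| = 2.58×10⁻³ / (1.31×10⁻⁴ × 1.06) = 18.6 m/s

19 m/s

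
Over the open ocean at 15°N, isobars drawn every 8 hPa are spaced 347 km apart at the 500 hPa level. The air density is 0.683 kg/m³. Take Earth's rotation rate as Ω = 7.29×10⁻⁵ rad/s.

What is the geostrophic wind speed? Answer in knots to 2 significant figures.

Coriolis parameter at 15°N:
f = 2Ω sin φ = 2 × 7.29×10⁻⁵ × sin 15° = 3.77×10⁻⁵ s⁻¹
Pressure gradient: |∂P/∂n| = 800 Pa / 347000 m = 2.31×10⁻³ Pa/m
Geostrophic balance (pressure-gradient force = Coriolis force):
V_g = (1/(fρ)) |∂P/∂n| = 2.31×10⁻³ / (3.77×10⁻⁵ × 0.683) = 89.5 m/s
Converting: 89.5 m/s × 1.944 = 170 knots

170 knots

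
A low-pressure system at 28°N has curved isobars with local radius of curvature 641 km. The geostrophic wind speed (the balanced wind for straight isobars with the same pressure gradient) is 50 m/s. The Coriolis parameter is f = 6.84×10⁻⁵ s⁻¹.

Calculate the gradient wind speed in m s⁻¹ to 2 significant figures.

Around a low, centrifugal force acts outward with Coriolis, so pressure-gradient force balances both:
(1/ρ)|∂P/∂n| = fV + V²/R  →  V² + fR·V − fR·V_g = 0
With fR = 6.84×10⁻⁵ × 641×10³ m = 43.8 m/s:
V = [−fR + √((fR)² + 4 fR V_g)]/2 = [−43.8 + √(43.8² + 4×43.8×50)]/2 = 29.8 m/s
Subgeostrophic (V < V_g = 50 m/s), as expected around a low.

30 m s⁻¹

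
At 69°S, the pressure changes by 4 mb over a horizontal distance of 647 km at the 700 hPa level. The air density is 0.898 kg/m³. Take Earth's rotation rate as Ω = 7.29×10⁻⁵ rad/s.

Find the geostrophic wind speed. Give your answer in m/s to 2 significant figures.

Coriolis parameter at 69°S:
f = 2Ω sin φ = 2 × 7.29×10⁻⁵ × sin 69° = 1.36×10⁻⁴ s⁻¹
Pressure gradient: |∂P/∂n| = 400 Pa / 647000 m = 6.18×10⁻⁴ Pa/m
Geostrophic balance (pressure-gradient force = Coriolis force):
V_g = (1/(fρ)) |∂P/∂n| = 6.18×10⁻⁴ / (1.36×10⁻⁴ × 0.898) = 5.06 m/s

5.1 m/s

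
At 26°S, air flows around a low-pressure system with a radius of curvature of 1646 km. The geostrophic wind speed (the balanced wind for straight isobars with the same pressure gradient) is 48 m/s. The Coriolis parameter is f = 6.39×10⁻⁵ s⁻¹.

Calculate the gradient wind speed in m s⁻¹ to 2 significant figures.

Around a low, centrifugal force acts outward with Coriolis, so pressure-gradient force balances both:
(1/ρ)|∂P/∂n| = fV + V²/R  →  V² + fR·V − fR·V_g = 0
With fR = 6.39×10⁻⁵ × 1646×10³ m = 105 m/s:
V = [−fR + √((fR)² + 4 fR V_g)]/2 = [−105 + √(105² + 4×105×48)]/2 = 35.8 m/s
Subgeostrophic (V < V_g = 48 m/s), as expected around a low.

36 m s⁻¹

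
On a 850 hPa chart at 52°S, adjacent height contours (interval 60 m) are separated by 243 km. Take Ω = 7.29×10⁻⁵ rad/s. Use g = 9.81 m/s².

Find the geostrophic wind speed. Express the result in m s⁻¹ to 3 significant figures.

21.1 m s⁻¹

Coriolis parameter at 52°S:
f = 2Ω sin φ = 2 × 7.29×10⁻⁵ × sin 52° = 1.15×10⁻⁴ s⁻¹
Height gradient: |∂Z/∂n| = 60 m / 243000 m = 2.47×10⁻⁴
On a pressure surface, geostrophic balance gives V_g = (g/f)|∂Z/∂n|:
V_g = 9.81 × 2.47×10⁻⁴ / 1.15×10⁻⁴ = 21.1 m/s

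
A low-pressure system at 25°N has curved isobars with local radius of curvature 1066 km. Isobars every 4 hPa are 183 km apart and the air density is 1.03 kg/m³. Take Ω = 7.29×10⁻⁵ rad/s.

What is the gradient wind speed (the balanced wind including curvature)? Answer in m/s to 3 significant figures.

Coriolis parameter at 25°N:
f = 2Ω sin φ = 2 × 7.29×10⁻⁵ × sin 25° = 6.16×10⁻⁵ s⁻¹
Pressure gradient: |∂P/∂n| = 400 Pa / 183000 m = 2.19×10⁻³ Pa/m
Geostrophic speed: V_g = |∂P/∂n|/(fρ) = 2.19×10⁻³/(6.16×10⁻⁵ × 1.03) = 34.4 m/s
Around a low, centrifugal force acts outward with Coriolis, so pressure-gradient force balances both:
(1/ρ)|∂P/∂n| = fV + V²/R  →  V² + fR·V − fR·V_g = 0
With fR = 6.16×10⁻⁵ × 1066×10³ m = 65.7 m/s:
V = [−fR + √((fR)² + 4 fR V_g)]/2 = [−65.7 + √(65.7² + 4×65.7×34.4)]/2 = 25 m/s
Subgeostrophic (V < V_g = 34.4 m/s), as expected around a low.

25.0 m/s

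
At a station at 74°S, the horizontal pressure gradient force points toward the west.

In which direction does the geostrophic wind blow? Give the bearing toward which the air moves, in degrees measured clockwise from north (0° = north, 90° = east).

The pressure-gradient force points toward the west (bearing 270°).
Geostrophic balance: in the Southern Hemisphere the Coriolis force deflects motion to the left, so the geostrophic wind blows 90° to the left of the pressure-gradient force (low pressure on the right).
Rotating 270° by 90° counterclockwise gives 180° — the wind blows toward the south.

180°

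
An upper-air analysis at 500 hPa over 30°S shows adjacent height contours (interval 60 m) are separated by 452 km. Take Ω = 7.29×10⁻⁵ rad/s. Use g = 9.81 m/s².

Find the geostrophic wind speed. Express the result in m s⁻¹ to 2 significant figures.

18 m s⁻¹

Coriolis parameter at 30°S:
f = 2Ω sin φ = 2 × 7.29×10⁻⁵ × sin 30° = 7.29×10⁻⁵ s⁻¹
Height gradient: |∂Z/∂n| = 60 m / 452000 m = 1.33×10⁻⁴
On a pressure surface, geostrophic balance gives V_g = (g/f)|∂Z/∂n|:
V_g = 9.81 × 1.33×10⁻⁴ / 7.29×10⁻⁵ = 17.9 m/s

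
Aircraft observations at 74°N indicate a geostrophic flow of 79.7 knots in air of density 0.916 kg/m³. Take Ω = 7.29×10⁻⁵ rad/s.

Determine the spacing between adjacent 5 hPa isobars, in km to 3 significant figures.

95.0 km

Coriolis parameter at 74°N:
f = 2Ω sin φ = 2 × 7.29×10⁻⁵ × sin 74° = 1.40×10⁻⁴ s⁻¹
Wind speed in SI: 79.7 knots = 41.0 m/s
Geostrophic balance rearranged: |∂P/∂n| = f ρ V_g
|∂P/∂n| = 1.40×10⁻⁴ × 0.916 × 41.0 = 5.26×10⁻³ Pa/m
Isobar spacing: Δn = ΔP/|∂P/∂n| = 500 Pa / 5.26×10⁻³ Pa/m = 94990 m ≈ 95.0 km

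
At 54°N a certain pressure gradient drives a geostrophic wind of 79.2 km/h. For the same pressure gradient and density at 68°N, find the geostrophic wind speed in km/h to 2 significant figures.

With the same pressure gradient and density, V_g ∝ 1/f ∝ 1/sin φ.
V₂ = V₁ · sin φ₁ / sin φ₂ = 79.2 × sin 54° / sin 68°
V₂ = 79.2 × 0.8090/0.9272 = 69 km/h

69 km/h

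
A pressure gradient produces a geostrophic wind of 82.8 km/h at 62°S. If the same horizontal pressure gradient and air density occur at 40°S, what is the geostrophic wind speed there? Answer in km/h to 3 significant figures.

With the same pressure gradient and density, V_g ∝ 1/f ∝ 1/sin φ.
V₂ = V₁ · sin φ₁ / sin φ₂ = 82.8 × sin 62° / sin 40°
V₂ = 82.8 × 0.8829/0.6428 = 114 km/h

114 km/h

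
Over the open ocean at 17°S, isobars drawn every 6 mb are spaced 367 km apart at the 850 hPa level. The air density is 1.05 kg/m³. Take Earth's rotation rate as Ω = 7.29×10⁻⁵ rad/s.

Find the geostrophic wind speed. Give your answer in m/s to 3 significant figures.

Coriolis parameter at 17°S:
f = 2Ω sin φ = 2 × 7.29×10⁻⁵ × sin 17° = 4.26×10⁻⁵ s⁻¹
Pressure gradient: |∂P/∂n| = 600 Pa / 367000 m = 1.63×10⁻³ Pa/m
Geostrophic balance (pressure-gradient force = Coriolis force):
V_g = (1/(fρ)) |∂P/∂n| = 1.63×10⁻³ / (4.26×10⁻⁵ × 1.05) = 36.5 m/s

36.5 m/s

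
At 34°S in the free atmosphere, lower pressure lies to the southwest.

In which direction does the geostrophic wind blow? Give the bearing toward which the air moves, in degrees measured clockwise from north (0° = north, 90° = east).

The pressure-gradient force points toward the southwest (bearing 225°).
Geostrophic balance: in the Southern Hemisphere the Coriolis force deflects motion to the left, so the geostrophic wind blows 90° to the left of the pressure-gradient force (low pressure on the right).
Rotating 225° by 90° counterclockwise gives 135° — the wind blows toward the southeast.

135°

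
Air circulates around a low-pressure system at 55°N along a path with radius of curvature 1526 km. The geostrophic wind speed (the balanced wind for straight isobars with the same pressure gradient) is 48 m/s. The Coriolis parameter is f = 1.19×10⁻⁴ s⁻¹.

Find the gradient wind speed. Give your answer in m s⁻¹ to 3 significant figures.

39.4 m s⁻¹

Around a low, centrifugal force acts outward with Coriolis, so pressure-gradient force balances both:
(1/ρ)|∂P/∂n| = fV + V²/R  →  V² + fR·V − fR·V_g = 0
With fR = 1.19×10⁻⁴ × 1526×10³ m = 182 m/s:
V = [−fR + √((fR)² + 4 fR V_g)]/2 = [−182 + √(182² + 4×182×48)]/2 = 39.4 m/s
Subgeostrophic (V < V_g = 48 m/s), as expected around a low.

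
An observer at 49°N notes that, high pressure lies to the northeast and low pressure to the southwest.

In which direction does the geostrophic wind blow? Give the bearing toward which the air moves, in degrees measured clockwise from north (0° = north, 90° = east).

315°

The pressure-gradient force points toward the southwest (bearing 225°).
Geostrophic balance: in the Northern Hemisphere the Coriolis force deflects motion to the right, so the geostrophic wind blows 90° to the right of the pressure-gradient force (low pressure on the left).
Rotating 225° by 90° clockwise gives 315° — the wind blows toward the northwest.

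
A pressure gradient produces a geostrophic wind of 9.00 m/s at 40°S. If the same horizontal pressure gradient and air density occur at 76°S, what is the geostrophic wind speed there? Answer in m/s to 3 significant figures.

With the same pressure gradient and density, V_g ∝ 1/f ∝ 1/sin φ.
V₂ = V₁ · sin φ₁ / sin φ₂ = 9.00 × sin 40° / sin 76°
V₂ = 9.00 × 0.6428/0.9703 = 5.96 m/s

5.96 m/s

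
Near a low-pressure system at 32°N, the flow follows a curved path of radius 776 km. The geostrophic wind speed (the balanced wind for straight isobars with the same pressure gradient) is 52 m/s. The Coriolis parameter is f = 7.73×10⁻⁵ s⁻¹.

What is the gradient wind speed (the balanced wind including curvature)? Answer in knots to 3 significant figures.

64.9 knots

Around a low, centrifugal force acts outward with Coriolis, so pressure-gradient force balances both:
(1/ρ)|∂P/∂n| = fV + V²/R  →  V² + fR·V − fR·V_g = 0
With fR = 7.73×10⁻⁵ × 776×10³ m = 60.0 m/s:
V = [−fR + √((fR)² + 4 fR V_g)]/2 = [−60.0 + √(60.0² + 4×60.0×52)]/2 = 33.4 m/s
Subgeostrophic (V < V_g = 52 m/s), as expected around a low.
Converting: 33.4 m/s × 1.944 = 64.9 knots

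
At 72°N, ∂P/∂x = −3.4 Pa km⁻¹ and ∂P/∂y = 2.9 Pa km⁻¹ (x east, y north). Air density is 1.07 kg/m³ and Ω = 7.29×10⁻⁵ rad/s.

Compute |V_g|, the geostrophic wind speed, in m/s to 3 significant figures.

30.1 m/s

Coriolis parameter at 72°N:
f = 2Ω sin φ = 2 × 7.29×10⁻⁵ × sin 72° = 1.39×10⁻⁴ s⁻¹
Component geostrophic relations (x east, y north):
u_g = −(1/(fρ)) ∂P/∂y,  v_g = (1/(fρ)) ∂P/∂x
u_g = −(2.9×10⁻³)/(1.39×10⁻⁴ × 1.07) = −19.5 m/s;  v_g = (−3.4×10⁻³)/(1.39×10⁻⁴ × 1.07) = −22.9 m/s
|V_g| = √(u_g² + v_g²) = 30.1 m/s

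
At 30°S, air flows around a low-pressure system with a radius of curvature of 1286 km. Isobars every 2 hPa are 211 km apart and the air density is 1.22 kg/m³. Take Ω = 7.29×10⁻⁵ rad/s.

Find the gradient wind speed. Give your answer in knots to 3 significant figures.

Coriolis parameter at 30°S:
f = 2Ω sin φ = 2 × 7.29×10⁻⁵ × sin 30° = 7.29×10⁻⁵ s⁻¹
Pressure gradient: |∂P/∂n| = 200 Pa / 211000 m = 9.48×10⁻⁴ Pa/m
Geostrophic speed: V_g = |∂P/∂n|/(fρ) = 9.48×10⁻⁴/(7.29×10⁻⁵ × 1.22) = 10.7 m/s
Around a low, centrifugal force acts outward with Coriolis, so pressure-gradient force balances both:
(1/ρ)|∂P/∂n| = fV + V²/R  →  V² + fR·V − fR·V_g = 0
With fR = 7.29×10⁻⁵ × 1286×10³ m = 93.7 m/s:
V = [−fR + √((fR)² + 4 fR V_g)]/2 = [−93.7 + √(93.7² + 4×93.7×10.7)]/2 = 9.66 m/s
Subgeostrophic (V < V_g = 10.7 m/s), as expected around a low.
Converting: 9.66 m/s × 1.944 = 18.8 knots

18.8 knots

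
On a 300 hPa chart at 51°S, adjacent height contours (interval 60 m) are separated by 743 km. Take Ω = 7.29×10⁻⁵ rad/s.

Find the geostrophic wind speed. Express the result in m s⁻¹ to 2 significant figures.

Coriolis parameter at 51°S:
f = 2Ω sin φ = 2 × 7.29×10⁻⁵ × sin 51° = 1.13×10⁻⁴ s⁻¹
Height gradient: |∂Z/∂n| = 60 m / 743000 m = 8.08×10⁻⁵
On a pressure surface, geostrophic balance gives V_g = (g/f)|∂Z/∂n|:
V_g = 9.81 × 8.08×10⁻⁵ / 1.13×10⁻⁴ = 6.99 m/s

7.0 m s⁻¹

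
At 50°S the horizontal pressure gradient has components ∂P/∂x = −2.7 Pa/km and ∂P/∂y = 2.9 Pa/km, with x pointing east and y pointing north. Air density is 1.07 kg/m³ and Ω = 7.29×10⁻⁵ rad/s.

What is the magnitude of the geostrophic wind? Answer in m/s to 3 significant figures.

33.2 m/s

Coriolis parameter at 50°S:
f = 2Ω sin φ = 2 × 7.29×10⁻⁵ × sin 50° = 1.12×10⁻⁴ s⁻¹
In the Southern Hemisphere f is negative: f = −1.12×10⁻⁴ s⁻¹.
Component geostrophic relations (x east, y north):
u_g = −(1/(fρ)) ∂P/∂y,  v_g = (1/(fρ)) ∂P/∂x
u_g = −(2.9×10⁻³)/(−1.12×10⁻⁴ × 1.07) = 24.3 m/s;  v_g = (−2.7×10⁻³)/(−1.12×10⁻⁴ × 1.07) = 22.6 m/s
|V_g| = √(u_g² + v_g²) = 33.2 m/s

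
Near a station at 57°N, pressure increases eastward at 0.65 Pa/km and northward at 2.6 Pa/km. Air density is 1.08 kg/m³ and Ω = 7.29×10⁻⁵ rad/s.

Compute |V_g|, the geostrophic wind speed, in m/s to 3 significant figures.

20.3 m/s

Coriolis parameter at 57°N:
f = 2Ω sin φ = 2 × 7.29×10⁻⁵ × sin 57° = 1.22×10⁻⁴ s⁻¹
Component geostrophic relations (x east, y north):
u_g = −(1/(fρ)) ∂P/∂y,  v_g = (1/(fρ)) ∂P/∂x
u_g = −(2.6×10⁻³)/(1.22×10⁻⁴ × 1.08) = −19.7 m/s;  v_g = (0.65×10⁻³)/(1.22×10⁻⁴ × 1.08) = 4.92 m/s
|V_g| = √(u_g² + v_g²) = 20.3 m/s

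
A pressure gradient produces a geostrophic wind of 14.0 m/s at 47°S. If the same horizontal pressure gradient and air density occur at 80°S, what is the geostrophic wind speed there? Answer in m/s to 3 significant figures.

With the same pressure gradient and density, V_g ∝ 1/f ∝ 1/sin φ.
V₂ = V₁ · sin φ₁ / sin φ₂ = 14.0 × sin 47° / sin 80°
V₂ = 14.0 × 0.7314/0.9848 = 10.4 m/s

10.4 m/s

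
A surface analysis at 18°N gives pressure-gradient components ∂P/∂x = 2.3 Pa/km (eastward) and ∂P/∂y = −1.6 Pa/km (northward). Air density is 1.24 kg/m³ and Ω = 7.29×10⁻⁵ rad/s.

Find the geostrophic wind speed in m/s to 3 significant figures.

50.2 m/s

Coriolis parameter at 18°N:
f = 2Ω sin φ = 2 × 7.29×10⁻⁵ × sin 18° = 4.51×10⁻⁵ s⁻¹
Component geostrophic relations (x east, y north):
u_g = −(1/(fρ)) ∂P/∂y,  v_g = (1/(fρ)) ∂P/∂x
u_g = −(−1.6×10⁻³)/(4.51×10⁻⁵ × 1.24) = 28.6 m/s;  v_g = (2.3×10⁻³)/(4.51×10⁻⁵ × 1.24) = 41.2 m/s
|V_g| = √(u_g² + v_g²) = 50.2 m/s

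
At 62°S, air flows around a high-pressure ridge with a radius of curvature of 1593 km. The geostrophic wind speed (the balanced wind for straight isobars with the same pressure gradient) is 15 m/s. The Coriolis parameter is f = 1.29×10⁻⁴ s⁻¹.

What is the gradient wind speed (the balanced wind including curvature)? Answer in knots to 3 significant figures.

31.7 knots

Around a high, pressure-gradient force acts outward with centrifugal, so Coriolis balances both:
fV = (1/ρ)|∂P/∂n| + V²/R  →  V² − fR·V + fR·V_g = 0
With fR = 1.29×10⁻⁴ × 1593×10³ m = 205 m/s:
V = [fR − √((fR)² − 4 fR V_g)]/2 = [205 − √(205² − 4×205×15)]/2 = 16.3 m/s
Supergeostrophic (V > V_g = 15 m/s), as expected around a high.
Converting: 16.3 m/s × 1.944 = 31.7 knots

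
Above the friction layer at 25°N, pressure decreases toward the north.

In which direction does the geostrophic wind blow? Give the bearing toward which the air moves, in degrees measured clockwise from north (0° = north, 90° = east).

The pressure-gradient force points toward the north (bearing 000°).
Geostrophic balance: in the Northern Hemisphere the Coriolis force deflects motion to the right, so the geostrophic wind blows 90° to the right of the pressure-gradient force (low pressure on the left).
Rotating 000° by 90° clockwise gives 090° — the wind blows toward the east.

090°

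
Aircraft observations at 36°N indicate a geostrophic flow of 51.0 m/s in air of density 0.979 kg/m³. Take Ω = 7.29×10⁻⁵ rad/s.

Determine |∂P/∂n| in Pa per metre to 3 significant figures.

4.28×10⁻³ Pa/m

Coriolis parameter at 36°N:
f = 2Ω sin φ = 2 × 7.29×10⁻⁵ × sin 36° = 8.57×10⁻⁵ s⁻¹
Geostrophic balance rearranged: |∂P/∂n| = f ρ V_g
|∂P/∂n| = 8.57×10⁻⁵ × 0.979 × 51.0 = 4.28×10⁻³ Pa/m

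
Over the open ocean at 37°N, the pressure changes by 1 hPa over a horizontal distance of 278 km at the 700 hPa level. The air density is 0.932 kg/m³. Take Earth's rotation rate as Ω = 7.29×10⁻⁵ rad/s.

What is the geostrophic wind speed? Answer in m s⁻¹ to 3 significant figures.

Coriolis parameter at 37°N:
f = 2Ω sin φ = 2 × 7.29×10⁻⁵ × sin 37° = 8.77×10⁻⁵ s⁻¹
Pressure gradient: |∂P/∂n| = 100 Pa / 278000 m = 3.60×10⁻⁴ Pa/m
Geostrophic balance (pressure-gradient force = Coriolis force):
V_g = (1/(fρ)) |∂P/∂n| = 3.60×10⁻⁴ / (8.77×10⁻⁵ × 0.932) = 4.40 m/s

4.40 m s⁻¹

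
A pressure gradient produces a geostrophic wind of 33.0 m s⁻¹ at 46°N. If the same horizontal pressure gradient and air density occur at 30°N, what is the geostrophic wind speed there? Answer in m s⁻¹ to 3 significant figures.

With the same pressure gradient and density, V_g ∝ 1/f ∝ 1/sin φ.
V₂ = V₁ · sin φ₁ / sin φ₂ = 33.0 × sin 46° / sin 30°
V₂ = 33.0 × 0.7193/0.5000 = 47.5 m s⁻¹

47.5 m s⁻¹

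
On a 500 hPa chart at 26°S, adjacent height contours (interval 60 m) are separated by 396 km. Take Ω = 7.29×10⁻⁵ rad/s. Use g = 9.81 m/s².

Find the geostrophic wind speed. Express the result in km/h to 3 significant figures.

Coriolis parameter at 26°S:
f = 2Ω sin φ = 2 × 7.29×10⁻⁵ × sin 26° = 6.39×10⁻⁵ s⁻¹
Height gradient: |∂Z/∂n| = 60 m / 396000 m = 1.52×10⁻⁴
On a pressure surface, geostrophic balance gives V_g = (g/f)|∂Z/∂n|:
V_g = 9.81 × 1.52×10⁻⁴ / 6.39×10⁻⁵ = 23.3 m/s
Converting: 23.3 m/s × 3.6 = 83.7 km/h

83.7 km/h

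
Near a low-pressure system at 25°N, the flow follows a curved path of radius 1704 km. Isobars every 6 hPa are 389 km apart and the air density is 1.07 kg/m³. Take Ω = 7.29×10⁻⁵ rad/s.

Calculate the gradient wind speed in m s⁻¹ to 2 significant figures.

20 m s⁻¹

Coriolis parameter at 25°N:
f = 2Ω sin φ = 2 × 7.29×10⁻⁵ × sin 25° = 6.16×10⁻⁵ s⁻¹
Pressure gradient: |∂P/∂n| = 600 Pa / 389000 m = 1.54×10⁻³ Pa/m
Geostrophic speed: V_g = |∂P/∂n|/(fρ) = 1.54×10⁻³/(6.16×10⁻⁵ × 1.07) = 23.4 m/s
Around a low, centrifugal force acts outward with Coriolis, so pressure-gradient force balances both:
(1/ρ)|∂P/∂n| = fV + V²/R  →  V² + fR·V − fR·V_g = 0
With fR = 6.16×10⁻⁵ × 1704×10³ m = 105 m/s:
V = [−fR + √((fR)² + 4 fR V_g)]/2 = [−105 + √(105² + 4×105×23.4)]/2 = 19.7 m/s
Subgeostrophic (V < V_g = 23.4 m/s), as expected around a low.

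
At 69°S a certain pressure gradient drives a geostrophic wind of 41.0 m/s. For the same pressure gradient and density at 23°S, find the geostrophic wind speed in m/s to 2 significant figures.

98 m/s

With the same pressure gradient and density, V_g ∝ 1/f ∝ 1/sin φ.
V₂ = V₁ · sin φ₁ / sin φ₂ = 41.0 × sin 69° / sin 23°
V₂ = 41.0 × 0.9336/0.3907 = 98 m/s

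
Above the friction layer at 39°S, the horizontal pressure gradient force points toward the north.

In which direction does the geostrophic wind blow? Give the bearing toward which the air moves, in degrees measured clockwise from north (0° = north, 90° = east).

The pressure-gradient force points toward the north (bearing 000°).
Geostrophic balance: in the Southern Hemisphere the Coriolis force deflects motion to the left, so the geostrophic wind blows 90° to the left of the pressure-gradient force (low pressure on the right).
Rotating 000° by 90° counterclockwise gives 270° — the wind blows toward the west.

270°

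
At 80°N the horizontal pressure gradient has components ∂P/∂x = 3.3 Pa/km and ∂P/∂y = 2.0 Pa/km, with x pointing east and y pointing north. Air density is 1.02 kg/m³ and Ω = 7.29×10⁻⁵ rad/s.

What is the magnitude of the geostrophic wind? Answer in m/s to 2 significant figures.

Coriolis parameter at 80°N:
f = 2Ω sin φ = 2 × 7.29×10⁻⁵ × sin 80° = 1.44×10⁻⁴ s⁻¹
Component geostrophic relations (x east, y north):
u_g = −(1/(fρ)) ∂P/∂y,  v_g = (1/(fρ)) ∂P/∂x
u_g = −(2.0×10⁻³)/(1.44×10⁻⁴ × 1.02) = −13.7 m/s;  v_g = (3.3×10⁻³)/(1.44×10⁻⁴ × 1.02) = 22.5 m/s
|V_g| = √(u_g² + v_g²) = 26.3 m/s

26 m/s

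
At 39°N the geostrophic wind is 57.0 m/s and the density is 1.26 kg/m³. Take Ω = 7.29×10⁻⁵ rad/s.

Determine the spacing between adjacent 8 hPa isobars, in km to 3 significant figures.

Coriolis parameter at 39°N:
f = 2Ω sin φ = 2 × 7.29×10⁻⁵ × sin 39° = 9.18×10⁻⁵ s⁻¹
Geostrophic balance rearranged: |∂P/∂n| = f ρ V_g
|∂P/∂n| = 9.18×10⁻⁵ × 1.26 × 57.0 = 6.59×10⁻³ Pa/m
Isobar spacing: Δn = ΔP/|∂P/∂n| = 800 Pa / 6.59×10⁻³ Pa/m = 121399 m ≈ 121 km

121 km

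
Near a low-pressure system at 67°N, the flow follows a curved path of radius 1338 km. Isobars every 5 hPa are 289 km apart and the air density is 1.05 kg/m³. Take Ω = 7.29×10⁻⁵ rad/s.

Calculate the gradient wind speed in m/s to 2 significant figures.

12 m/s

Coriolis parameter at 67°N:
f = 2Ω sin φ = 2 × 7.29×10⁻⁵ × sin 67° = 1.34×10⁻⁴ s⁻¹
Pressure gradient: |∂P/∂n| = 500 Pa / 289000 m = 1.73×10⁻³ Pa/m
Geostrophic speed: V_g = |∂P/∂n|/(fρ) = 1.73×10⁻³/(1.34×10⁻⁴ × 1.05) = 12.3 m/s
Around a low, centrifugal force acts outward with Coriolis, so pressure-gradient force balances both:
(1/ρ)|∂P/∂n| = fV + V²/R  →  V² + fR·V − fR·V_g = 0
With fR = 1.34×10⁻⁴ × 1338×10³ m = 180 m/s:
V = [−fR + √((fR)² + 4 fR V_g)]/2 = [−180 + √(180² + 4×180×12.3)]/2 = 11.5 m/s
Subgeostrophic (V < V_g = 12.3 m/s), as expected around a low.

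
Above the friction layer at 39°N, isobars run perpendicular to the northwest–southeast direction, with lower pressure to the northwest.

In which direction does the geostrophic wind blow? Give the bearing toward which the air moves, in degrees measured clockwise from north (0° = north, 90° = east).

045°

The pressure-gradient force points toward the northwest (bearing 315°).
Geostrophic balance: in the Northern Hemisphere the Coriolis force deflects motion to the right, so the geostrophic wind blows 90° to the right of the pressure-gradient force (low pressure on the left).
Rotating 315° by 90° clockwise gives 045° — the wind blows toward the northeast.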